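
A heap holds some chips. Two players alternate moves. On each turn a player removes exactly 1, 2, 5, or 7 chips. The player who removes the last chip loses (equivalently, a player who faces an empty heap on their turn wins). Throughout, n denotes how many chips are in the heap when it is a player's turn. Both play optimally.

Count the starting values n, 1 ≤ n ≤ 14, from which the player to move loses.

5

Work bottom-up. With no move the player to move wins. Otherwise the position is W if at least one move leads to an L position for the opponent, and L if every move leads to a W.
n=0: no move; the opponent has just taken the last chip and therefore loses → W
n=1: only reaches 0(W), which is W → L
n=2: reaches L-position 1 → W
n=3: reaches L-position 1 → W
n=4: only reaches 3(W), 2(W), all W → L
n=5: reaches L-position 4 → W
n=6: reaches L-position 4 → W
n=7: only reaches 6(W), 5(W), 2(W), 0(W), all W → L
n=8: reaches L-position 7 → W
n=9: reaches L-position 7 → W
n=10: only reaches 9(W), 8(W), 5(W), 3(W), all W → L
n=11: reaches L-position 10 → W
n=12: reaches L-position 10 → W
n=13: only reaches 12(W), 11(W), 8(W), 6(W), all W → L
n=14: reaches L-position 13 → W
L entries with 1 ≤ n ≤ 14 (the range starts at n=1): n = 1, 4, 7, 10, 13; that makes 5.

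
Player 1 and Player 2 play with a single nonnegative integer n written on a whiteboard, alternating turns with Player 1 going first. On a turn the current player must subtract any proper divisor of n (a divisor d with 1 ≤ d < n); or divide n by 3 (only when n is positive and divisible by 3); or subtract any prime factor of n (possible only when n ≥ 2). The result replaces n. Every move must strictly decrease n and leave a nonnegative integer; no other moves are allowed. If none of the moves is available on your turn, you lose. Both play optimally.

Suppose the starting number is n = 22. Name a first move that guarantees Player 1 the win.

Label each position W (a win for the player to move) or L (a loss). A position with no legal move is L; any other position is W exactly when some move reaches an L, and L when every move reaches a W.
n=0: no move → L
n=1: no move → L
n=2: can move to 0, which is L ⇒ W
n=3: can move to 0, which is L ⇒ W
n=4: moves to 2(W), 3(W); every one is W ⇒ L
n=5: can move to 0, which is L ⇒ W
n=6: can move to 4, which is L ⇒ W
n=7: can move to 0, which is L ⇒ W
n=8: can move to 4, which is L ⇒ W
n=9: moves to 3(W), 6(W), 8(W); every one is W ⇒ L
n=10: can move to 9, which is L ⇒ W
n=11: can move to 0, which is L ⇒ W
n=12: can move to 4, which is L ⇒ W
n=13: can move to 0, which is L ⇒ W
n=14: moves to 7(W), 12(W), 13(W); every one is W ⇒ L
n=15: can move to 14, which is L ⇒ W
n=16: can move to 14, which is L ⇒ W
n=17: can move to 0, which is L ⇒ W
n=18: can move to 9, which is L ⇒ W
n=19: can move to 0, which is L ⇒ W
n=20: moves to 10(W), 15(W), 16(W), 18(W), 19(W); every one is W ⇒ L
n=21: can move to 14, which is L ⇒ W
n=22: can move to 20, which is L ⇒ W
From 22, the L positions reachable in one move are: 20.

Move to 20.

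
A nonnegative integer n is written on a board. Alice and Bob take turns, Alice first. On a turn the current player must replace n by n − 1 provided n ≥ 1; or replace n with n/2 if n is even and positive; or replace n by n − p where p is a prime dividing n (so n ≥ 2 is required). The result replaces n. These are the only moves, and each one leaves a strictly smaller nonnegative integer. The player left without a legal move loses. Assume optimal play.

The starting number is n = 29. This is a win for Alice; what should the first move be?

Label each position W (a win for the player to move) or L (a loss). A position with no legal move is L; any other position is W exactly when some move reaches an L, and L when every move reaches a W.
n=0: no move → L
n=1: →0(L), so W
n=2: →0(L), so W
n=3: →0(L), so W
n=4: →2(W), 3(W) — all W, so L
n=5: →0(L), so W
n=6: →4(L), so W
n=7: →0(L), so W
n=8: →4(L), so W
n=9: →6(W), 8(W) — all W, so L
n=10: →9(L), so W
n=11: →0(L), so W
n=12: →9(L), so W
n=13: →0(L), so W
n=14: →7(W), 12(W), 13(W) — all W, so L
n=15: →14(L), so W
n=16: →14(L), so W
n=17: →0(L), so W
n=18: →9(L), so W
n=19: →0(L), so W
n=20: →10(W), 15(W), 18(W), 19(W) — all W, so L
n=21: →14(L), so W
n=22: →20(L), so W
n=23: →0(L), so W
n=24: →12(W), 21(W), 22(W), 23(W) — all W, so L
n=25: →20(L), so W
n=26: →24(L), so W
n=27: →24(L), so W
n=28: →14(L), so W
n=29: →0(L), so W
From 29, the L positions reachable in one move are: 0.

Move to 0.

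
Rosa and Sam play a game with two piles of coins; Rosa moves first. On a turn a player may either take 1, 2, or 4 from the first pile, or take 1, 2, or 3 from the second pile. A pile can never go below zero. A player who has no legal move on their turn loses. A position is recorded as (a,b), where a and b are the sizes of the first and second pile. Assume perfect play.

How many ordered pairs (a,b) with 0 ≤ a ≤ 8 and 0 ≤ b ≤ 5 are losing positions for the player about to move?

15

Work bottom-up. With no move the player to move loses. Otherwise the position is W if at least one move leads to an L position for the opponent, and L if every move leads to a W.
Every move lowers a or b (never raises either), so fill the grid row by row in increasing a, and left to right within a row: each cell's successors are then already labelled.
      b=0  b=1  b=2  b=3  b=4  b=5
a=0:    L    W    W    W    L    W
a=1:    W    L    W    W    W    L
a=2:    W    W    L    W    W    W
a=3:    L    W    W    W    L    W
a=4:    W    L    W    W    W    L
a=5:    W    W    L    W    W    W
a=6:    L    W    W    W    L    W
a=7:    W    L    W    W    W    L
a=8:    W    W    L    W    W    W
Cells with no legal move (terminal, hence L): (0,0).
The remaining L cells, each justified by listing all of its moves:
(0,4): →(0,3)(W), (0,2)(W), (0,1)(W) — all W, so L
(1,1): →(0,1)(W), (1,0)(W) — all W, so L
(1,5): →(0,5)(W), (1,4)(W), (1,3)(W), (1,2)(W) — all W, so L
(2,2): →(1,2)(W), (0,2)(W), (2,1)(W), (2,0)(W) — all W, so L
(3,0): →(2,0)(W), (1,0)(W) — all W, so L
(3,4): →(2,4)(W), (1,4)(W), (3,3)(W), (3,2)(W), (3,1)(W) — all W, so L
(4,1): →(3,1)(W), (2,1)(W), (0,1)(W), (4,0)(W) — all W, so L
(4,5): →(3,5)(W), (2,5)(W), (0,5)(W), (4,4)(W), (4,3)(W), (4,2)(W) — all W, so L
(5,2): →(4,2)(W), (3,2)(W), (1,2)(W), (5,1)(W), (5,0)(W) — all W, so L
(6,0): →(5,0)(W), (4,0)(W), (2,0)(W) — all W, so L
(6,4): →(5,4)(W), (4,4)(W), (2,4)(W), (6,3)(W), (6,2)(W), (6,1)(W) — all W, so L
(7,1): →(6,1)(W), (5,1)(W), (3,1)(W), (7,0)(W) — all W, so L
(7,5): →(6,5)(W), (5,5)(W), (3,5)(W), (7,4)(W), (7,3)(W), (7,2)(W) — all W, so L
(8,2): →(7,2)(W), (6,2)(W), (4,2)(W), (8,1)(W), (8,0)(W) — all W, so L
Every other cell has at least one move into one of the L cells above, so it is W.
L cells per row: a=0: 2, a=1: 2, a=2: 1, a=3: 2, a=4: 2, a=5: 1, a=6: 2, a=7: 2, a=8: 1; total 15.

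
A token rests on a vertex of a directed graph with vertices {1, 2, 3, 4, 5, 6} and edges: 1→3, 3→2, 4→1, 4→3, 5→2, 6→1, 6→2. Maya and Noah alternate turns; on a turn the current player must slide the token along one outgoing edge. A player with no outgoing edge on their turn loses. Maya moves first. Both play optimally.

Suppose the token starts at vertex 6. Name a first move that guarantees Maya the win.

Move to 1.

Classify positions by backward induction: terminal positions (no move available) are L. From any other position, the mover wins iff some move reaches an L.
Every edge goes from a vertex to one that appears earlier in the order 2, 3, 1, 6, 4, 5, so processing vertices in that order labels each vertex after all of its successors.
2: no outgoing edge → L
3: can move to 2, which is L ⇒ W
1: the only move is to 3(W), a W ⇒ L
6: can move to 1, which is L ⇒ W
4: can move to 1, which is L ⇒ W
5: can move to 2, which is L ⇒ W
From 6, the L positions reachable in one move are: 1, 2. Any move reaching one of these is winning.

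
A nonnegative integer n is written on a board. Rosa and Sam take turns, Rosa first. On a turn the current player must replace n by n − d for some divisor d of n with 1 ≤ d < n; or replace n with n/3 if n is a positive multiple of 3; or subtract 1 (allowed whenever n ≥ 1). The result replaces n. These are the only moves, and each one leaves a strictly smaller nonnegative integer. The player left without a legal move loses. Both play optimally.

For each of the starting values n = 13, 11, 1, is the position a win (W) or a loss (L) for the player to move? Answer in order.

13: L, 11: L, 1: W

Work bottom-up. With no move the player to move loses. Otherwise the position is W if at least one move leads to an L position for the opponent, and L if every move leads to a W.
n=0: no move → L
n=1: W (go to 0, an L position)
n=2: L (sole option 1(W) is W)
n=3: W (go to 2, an L position)
n=4: W (go to 2, an L position)
n=5: L (sole option 4(W) is W)
n=6: W (go to 2, an L position)
n=7: L (sole option 6(W) is W)
n=8: W (go to 7, an L position)
n=9: L (options 3(W), 6(W), 8(W) are all W)
n=10: W (go to 5, an L position)
n=11: L (sole option 10(W) is W)
n=12: W (go to 9, an L position)
n=13: L (sole option 12(W) is W)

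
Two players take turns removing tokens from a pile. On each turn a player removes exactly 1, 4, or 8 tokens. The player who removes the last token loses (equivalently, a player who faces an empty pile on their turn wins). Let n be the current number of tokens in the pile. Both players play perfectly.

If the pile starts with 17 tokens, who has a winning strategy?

Label each position W (a win for the player to move) or L (a loss). A position with no legal move is W; any other position is W exactly when some move reaches an L, and L when every move reaches a W.
n=0: no move; the opponent has just taken the last token and therefore loses → W
n=1: the only move is to 0(W), a W ⇒ L
n=2: can move to 1, which is L ⇒ W
n=3: the only move is to 2(W), a W ⇒ L
n=4: can move to 3, which is L ⇒ W
n=5: can move to 1, which is L ⇒ W
n=6: moves to 5(W), 2(W); every one is W ⇒ L
n=7: can move to 6, which is L ⇒ W
n=8: moves to 7(W), 4(W), 0(W); every one is W ⇒ L
n=9: can move to 8, which is L ⇒ W
n=10: can move to 6, which is L ⇒ W
n=11: can move to 3, which is L ⇒ W
n=12: can move to 8, which is L ⇒ W
n=13: moves to 12(W), 9(W), 5(W); every one is W ⇒ L
n=14: can move to 13, which is L ⇒ W
n=15: moves to 14(W), 11(W), 7(W); every one is W ⇒ L
n=16: can move to 15, which is L ⇒ W
n=17: can move to 13, which is L ⇒ W
The starting position 17 is W: the player to move should remove 4, leaving 13, handing over an L position.

The first player wins.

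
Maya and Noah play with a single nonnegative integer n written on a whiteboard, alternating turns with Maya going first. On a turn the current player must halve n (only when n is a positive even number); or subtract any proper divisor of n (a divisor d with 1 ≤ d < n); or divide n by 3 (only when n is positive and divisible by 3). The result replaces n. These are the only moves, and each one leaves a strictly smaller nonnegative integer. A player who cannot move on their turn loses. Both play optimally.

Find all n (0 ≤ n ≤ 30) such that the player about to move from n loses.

0, 1, 4, 7, 9, 11, 13, 15, 17, 19, 23, 25, 28

Use the standard recursion: the mover loses at a terminal position; elsewhere, the mover wins exactly when some move hands the opponent an L position.
n=0: no move → L
n=1: no move → L
n=2: W (go to 1, an L position)
n=3: W (go to 1, an L position)
n=4: L (options 2(W), 3(W) are all W)
n=5: W (go to 4, an L position)
n=6: W (go to 4, an L position)
n=7: L (sole option 6(W) is W)
n=8: W (go to 4, an L position)
n=9: L (options 3(W), 6(W), 8(W) are all W)
n=10: W (go to 9, an L position)
n=11: L (sole option 10(W) is W)
n=12: W (go to 4, an L position)
n=13: L (sole option 12(W) is W)
n=14: W (go to 7, an L position)
n=15: L (options 5(W), 10(W), 12(W), 14(W) are all W)
n=16: W (go to 15, an L position)
n=17: L (sole option 16(W) is W)
n=18: W (go to 9, an L position)
n=19: L (sole option 18(W) is W)
n=20: W (go to 15, an L position)
n=21: W (go to 7, an L position)
n=22: W (go to 11, an L position)
n=23: L (sole option 22(W) is W)
n=24: W (go to 23, an L position)
n=25: L (options 20(W), 24(W) are all W)
n=26: W (go to 13, an L position)
n=27: W (go to 9, an L position)
n=28: L (options 14(W), 21(W), 24(W), 26(W), 27(W) are all W)
n=29: W (go to 28, an L position)
n=30: W (go to 15, an L position)
The losing starting values of n are exactly the entries labelled L in this table (13 of them).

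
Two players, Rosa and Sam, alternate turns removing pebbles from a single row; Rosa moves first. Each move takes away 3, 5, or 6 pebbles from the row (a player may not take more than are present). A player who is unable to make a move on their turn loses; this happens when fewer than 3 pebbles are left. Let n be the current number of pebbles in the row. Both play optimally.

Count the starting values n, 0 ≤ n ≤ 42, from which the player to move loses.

Work bottom-up. With no move the player to move loses. Otherwise the position is W if at least one move leads to an L position for the opponent, and L if every move leads to a W.
n=0: no move → L
n=1: no move → L
n=2: no move → L
n=3: W (go to 0, an L position)
n=4: W (go to 1, an L position)
n=5: W (go to 2, an L position)
n=6: W (go to 1, an L position)
n=7: W (go to 2, an L position)
n=8: W (go to 2, an L position)
n=9: L (options 6(W), 4(W), 3(W) are all W)
n=10: L (options 7(W), 5(W), 4(W) are all W)
n=11: L (options 8(W), 6(W), 5(W) are all W)
n=12: W (go to 9, an L position)
n=13: W (go to 10, an L position)
n=14: W (go to 11, an L position)
n=15: W (go to 10, an L position)
n=16: W (go to 11, an L position)
n=17: W (go to 11, an L position)
n=18: L (options 15(W), 13(W), 12(W) are all W)
n=19: L (options 16(W), 14(W), 13(W) are all W)
n=20: L (options 17(W), 15(W), 14(W) are all W)
n=21: W (go to 18, an L position)
n=22: W (go to 19, an L position)
n=23: W (go to 20, an L position)
n=24: W (go to 19, an L position)
n=25: W (go to 20, an L position)
n=26: W (go to 20, an L position)
n=27: L (options 24(W), 22(W), 21(W) are all W)
n=28: L (options 25(W), 23(W), 22(W) are all W)
n=29: L (options 26(W), 24(W), 23(W) are all W)
n=30: W (go to 27, an L position)
n=31: W (go to 28, an L position)
n=32: W (go to 29, an L position)
n=33: W (go to 28, an L position)
n=34: W (go to 29, an L position)
n=35: W (go to 29, an L position)
n=36: L (options 33(W), 31(W), 30(W) are all W)
n=37: L (options 34(W), 32(W), 31(W) are all W)
n=38: L (options 35(W), 33(W), 32(W) are all W)
n=39: W (go to 36, an L position)
n=40: W (go to 37, an L position)
n=41: W (go to 38, an L position)
n=42: W (go to 37, an L position)
L entries with 0 ≤ n ≤ 42: n = 0, 1, 2, 9, 10, 11, 18, 19, 20, 27, 28, 29, 36, 37, 38; that makes 15.

15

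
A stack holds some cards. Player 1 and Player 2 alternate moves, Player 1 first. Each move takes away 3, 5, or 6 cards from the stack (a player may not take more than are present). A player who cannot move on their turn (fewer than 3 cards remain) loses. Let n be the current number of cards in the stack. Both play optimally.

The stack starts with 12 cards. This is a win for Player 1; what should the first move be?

Remove 3, leaving 9.

Positions with no move are L. A position that does have a move is losing for the player to move precisely when every available move leads to a winning position for the opponent. Fill in the labels:
n=0: no move → L
n=1: no move → L
n=2: no move → L
n=3: W (go to 0, an L position)
n=4: W (go to 1, an L position)
n=5: W (go to 2, an L position)
n=6: W (go to 1, an L position)
n=7: W (go to 2, an L position)
n=8: W (go to 2, an L position)
n=9: L (options 6(W), 4(W), 3(W) are all W)
n=10: L (options 7(W), 5(W), 4(W) are all W)
n=11: L (options 8(W), 6(W), 5(W) are all W)
n=12: W (go to 9, an L position)
From 12, the L positions reachable in one move are: 9.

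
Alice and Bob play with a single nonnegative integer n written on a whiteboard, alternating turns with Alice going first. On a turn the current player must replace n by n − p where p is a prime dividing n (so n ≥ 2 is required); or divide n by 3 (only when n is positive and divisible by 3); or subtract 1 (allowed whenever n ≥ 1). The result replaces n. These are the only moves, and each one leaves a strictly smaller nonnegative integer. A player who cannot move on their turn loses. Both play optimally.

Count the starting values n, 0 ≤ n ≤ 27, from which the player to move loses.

8

Use the standard recursion: the mover loses at a terminal position; elsewhere, the mover wins exactly when some move hands the opponent an L position.
n=0: no move → L
n=1: →0(L), so W
n=2: →0(L), so W
n=3: →0(L), so W
n=4: →2(W), 3(W) — all W, so L
n=5: →0(L), so W
n=6: →4(L), so W
n=7: →0(L), so W
n=8: →6(W), 7(W) — all W, so L
n=9: →8(L), so W
n=10: →8(L), so W
n=11: →0(L), so W
n=12: →4(L), so W
n=13: →0(L), so W
n=14: →7(W), 12(W), 13(W) — all W, so L
n=15: →14(L), so W
n=16: →14(L), so W
n=17: →0(L), so W
n=18: →6(W), 15(W), 16(W), 17(W) — all W, so L
n=19: →0(L), so W
n=20: →18(L), so W
n=21: →14(L), so W
n=22: →11(W), 20(W), 21(W) — all W, so L
n=23: →0(L), so W
n=24: →8(L), so W
n=25: →20(W), 24(W) — all W, so L
n=26: →25(L), so W
n=27: →9(W), 24(W), 26(W) — all W, so L
L entries with 0 ≤ n ≤ 27: n = 0, 4, 8, 14, 18, 22, 25, 27; that makes 8.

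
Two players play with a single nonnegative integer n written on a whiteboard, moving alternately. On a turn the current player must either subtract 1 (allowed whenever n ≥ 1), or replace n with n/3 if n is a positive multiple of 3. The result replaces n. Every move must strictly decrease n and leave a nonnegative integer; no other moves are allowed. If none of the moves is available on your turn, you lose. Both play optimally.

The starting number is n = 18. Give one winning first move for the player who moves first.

Move to 17.

Build the W/L table. Terminal = L. A non-terminal position is W if it has a move to some L; otherwise it is L.
n=0: no move → L
n=1: W (go to 0, an L position)
n=2: L (sole option 1(W) is W)
n=3: W (go to 2, an L position)
n=4: L (sole option 3(W) is W)
n=5: W (go to 4, an L position)
n=6: W (go to 2, an L position)
n=7: L (sole option 6(W) is W)
n=8: W (go to 7, an L position)
n=9: L (options 3(W), 8(W) are all W)
n=10: W (go to 9, an L position)
n=11: L (sole option 10(W) is W)
n=12: W (go to 4, an L position)
n=13: L (sole option 12(W) is W)
n=14: W (go to 13, an L position)
n=15: L (options 5(W), 14(W) are all W)
n=16: W (go to 15, an L position)
n=17: L (sole option 16(W) is W)
n=18: W (go to 17, an L position)
From 18, the L positions reachable in one move are: 17.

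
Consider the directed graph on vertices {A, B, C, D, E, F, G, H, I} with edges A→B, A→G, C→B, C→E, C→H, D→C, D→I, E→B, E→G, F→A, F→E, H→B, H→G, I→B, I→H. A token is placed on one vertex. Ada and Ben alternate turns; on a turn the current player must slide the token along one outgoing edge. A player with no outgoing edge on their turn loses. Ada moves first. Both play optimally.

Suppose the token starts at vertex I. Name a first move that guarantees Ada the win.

Build the W/L table. Terminal = L. A non-terminal position is W if it has a move to some L; otherwise it is L.
Every edge goes from a vertex to one that appears earlier in the order G, B, A, E, H, C, I, D, F, so processing vertices in that order labels each vertex after all of its successors.
G: no outgoing edge → L
B: no outgoing edge → L
A: reaches L-position B → W
E: reaches L-position B → W
H: reaches L-position B → W
C: reaches L-position B → W
I: reaches L-position B → W
D: only reaches I(W), C(W), all W → L
F: only reaches E(W), A(W), all W → L
From I, the L positions reachable in one move are: B.

Move to B.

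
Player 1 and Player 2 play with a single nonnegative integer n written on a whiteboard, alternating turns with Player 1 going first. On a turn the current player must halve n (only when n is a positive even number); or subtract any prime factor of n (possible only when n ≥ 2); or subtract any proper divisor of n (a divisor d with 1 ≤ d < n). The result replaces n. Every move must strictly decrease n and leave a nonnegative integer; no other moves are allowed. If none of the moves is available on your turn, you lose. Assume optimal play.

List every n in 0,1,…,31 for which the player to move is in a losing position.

Label each position W (a win for the player to move) or L (a loss). A position with no legal move is L; any other position is W exactly when some move reaches an L, and L when every move reaches a W.
n=0: no move → L
n=1: no move → L
n=2: reaches L-position 0 → W
n=3: reaches L-position 0 → W
n=4: only reaches 2(W), 3(W), all W → L
n=5: reaches L-position 0 → W
n=6: reaches L-position 4 → W
n=7: reaches L-position 0 → W
n=8: reaches L-position 4 → W
n=9: only reaches 6(W), 8(W), all W → L
n=10: reaches L-position 9 → W
n=11: reaches L-position 0 → W
n=12: reaches L-position 9 → W
n=13: reaches L-position 0 → W
n=14: only reaches 7(W), 12(W), 13(W), all W → L
n=15: reaches L-position 14 → W
n=16: reaches L-position 14 → W
n=17: reaches L-position 0 → W
n=18: reaches L-position 9 → W
n=19: reaches L-position 0 → W
n=20: only reaches 10(W), 15(W), 16(W), 18(W), 19(W), all W → L
n=21: reaches L-position 14 → W
n=22: reaches L-position 20 → W
n=23: reaches L-position 0 → W
n=24: reaches L-position 20 → W
n=25: reaches L-position 20 → W
n=26: only reaches 13(W), 24(W), 25(W), all W → L
n=27: reaches L-position 26 → W
n=28: reaches L-position 14 → W
n=29: reaches L-position 0 → W
n=30: reaches L-position 20 → W
n=31: reaches L-position 0 → W
The losing starting values of n are exactly the entries labelled L in this table (7 of them).

0, 1, 4, 9, 14, 20, 26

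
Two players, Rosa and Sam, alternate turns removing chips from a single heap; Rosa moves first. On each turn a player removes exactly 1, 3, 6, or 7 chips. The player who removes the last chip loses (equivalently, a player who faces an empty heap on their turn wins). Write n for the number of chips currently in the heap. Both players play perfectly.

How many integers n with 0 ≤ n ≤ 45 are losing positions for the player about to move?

12

Classify positions by backward induction: terminal positions (no move available) are W. From any other position, the mover wins iff some move reaches an L.
n=0: no move; the opponent has just taken the last chip and therefore loses → W
n=1: L (sole option 0(W) is W)
n=2: W (go to 1, an L position)
n=3: L (options 2(W), 0(W) are all W)
n=4: W (go to 3, an L position)
n=5: L (options 4(W), 2(W) are all W)
n=6: W (go to 5, an L position)
n=7: W (go to 1, an L position)
n=8: W (go to 5, an L position)
n=9: W (go to 3, an L position)
n=10: W (go to 3, an L position)
n=11: W (go to 5, an L position)
n=12: W (go to 5, an L position)
n=13: L (options 12(W), 10(W), 7(W), 6(W) are all W)
n=14: W (go to 13, an L position)
n=15: L (options 14(W), 12(W), 9(W), 8(W) are all W)
n=16: W (go to 15, an L position)
n=17: L (options 16(W), 14(W), 11(W), 10(W) are all W)
n=18: W (go to 17, an L position)
n=19: W (go to 13, an L position)
n=20: W (go to 17, an L position)
n=21: W (go to 15, an L position)
n=22: W (go to 15, an L position)
n=23: W (go to 17, an L position)
n=24: W (go to 17, an L position)
n=25: L (options 24(W), 22(W), 19(W), 18(W) are all W)
n=26: W (go to 25, an L position)
n=27: L (options 26(W), 24(W), 21(W), 20(W) are all W)
n=28: W (go to 27, an L position)
n=29: L (options 28(W), 26(W), 23(W), 22(W) are all W)
n=30: W (go to 29, an L position)
n=31: W (go to 25, an L position)
n=32: W (go to 29, an L position)
n=33: W (go to 27, an L position)
n=34: W (go to 27, an L position)
n=35: W (go to 29, an L position)
n=36: W (go to 29, an L position)
n=37: L (options 36(W), 34(W), 31(W), 30(W) are all W)
n=38: W (go to 37, an L position)
n=39: L (options 38(W), 36(W), 33(W), 32(W) are all W)
n=40: W (go to 39, an L position)
n=41: L (options 40(W), 38(W), 35(W), 34(W) are all W)
n=42: W (go to 41, an L position)
n=43: W (go to 37, an L position)
n=44: W (go to 41, an L position)
n=45: W (go to 39, an L position)
L entries with 0 ≤ n ≤ 45: n = 1, 3, 5, 13, 15, 17, 25, 27, 29, 37, 39, 41; that makes 12.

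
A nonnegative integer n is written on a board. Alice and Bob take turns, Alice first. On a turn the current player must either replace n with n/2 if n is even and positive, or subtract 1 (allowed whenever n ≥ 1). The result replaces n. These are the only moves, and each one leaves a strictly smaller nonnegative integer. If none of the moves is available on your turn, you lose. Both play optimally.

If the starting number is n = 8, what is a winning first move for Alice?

Use the standard recursion: the mover loses at a terminal position; elsewhere, the mover wins exactly when some move hands the opponent an L position.
n=0: no move → L
n=1: W (go to 0, an L position)
n=2: L (sole option 1(W) is W)
n=3: W (go to 2, an L position)
n=4: W (go to 2, an L position)
n=5: L (sole option 4(W) is W)
n=6: W (go to 5, an L position)
n=7: L (sole option 6(W) is W)
n=8: W (go to 7, an L position)
From 8, the L positions reachable in one move are: 7.

Move to 7.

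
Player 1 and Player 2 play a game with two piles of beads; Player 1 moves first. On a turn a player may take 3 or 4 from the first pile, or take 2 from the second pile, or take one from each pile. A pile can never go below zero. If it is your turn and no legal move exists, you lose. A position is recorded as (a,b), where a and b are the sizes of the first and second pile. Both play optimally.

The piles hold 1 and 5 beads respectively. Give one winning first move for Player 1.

Build the W/L table. Terminal = L. A non-terminal position is W if it has a move to some L; otherwise it is L.
No move ever increases a pile, so every position that can arise here has a ≤ 1 and b ≤ 5; it is enough to label the cells with 0 ≤ a ≤ 1 and 0 ≤ b ≤ 5.
Every move lowers a or b (never raises either), so fill the grid row by row in increasing a, and left to right within a row: each cell's successors are then already labelled.
      b=0  b=1  b=2  b=3  b=4  b=5
a=0:    L    L    W    W    L    L
a=1:    L    W    W    L    L    W
Cells with no legal move (terminal, hence L): (0,0), (0,1), (1,0).
The remaining L cells, each justified by listing all of its moves:
(0,4): only reaches (0,2)(W), which is W → L
(0,5): only reaches (0,3)(W), which is W → L
(1,3): only reaches (1,1)(W), (0,2)(W), all W → L
(1,4): only reaches (1,2)(W), (0,3)(W), all W → L
Every other cell has at least one move into one of the L cells above, so it is W.
From (1,5), the L positions reachable in one move are: (1,3), (0,4). Any move reaching one of these is winning.

Move to (1,3).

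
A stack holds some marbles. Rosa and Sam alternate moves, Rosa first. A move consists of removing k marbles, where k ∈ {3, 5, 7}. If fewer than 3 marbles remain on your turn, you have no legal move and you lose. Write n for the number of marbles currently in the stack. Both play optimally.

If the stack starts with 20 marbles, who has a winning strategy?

Classify positions by backward induction: terminal positions (no move available) are L. From any other position, the mover wins iff some move reaches an L.
n=0: no move → L
n=1: no move → L
n=2: no move → L
n=3: →0(L), so W
n=4: →1(L), so W
n=5: →2(L), so W
n=6: →1(L), so W
n=7: →2(L), so W
n=8: →1(L), so W
n=9: →2(L), so W
n=10: →7(W), 5(W), 3(W) — all W, so L
n=11: →8(W), 6(W), 4(W) — all W, so L
n=12: →9(W), 7(W), 5(W) — all W, so L
n=13: →10(L), so W
n=14: →11(L), so W
n=15: →12(L), so W
n=16: →11(L), so W
n=17: →12(L), so W
n=18: →11(L), so W
n=19: →12(L), so W
n=20: →17(W), 15(W), 13(W) — all W, so L
The starting position 20 is L: whatever Rosa does, the opponent receives a W position.

Sam wins.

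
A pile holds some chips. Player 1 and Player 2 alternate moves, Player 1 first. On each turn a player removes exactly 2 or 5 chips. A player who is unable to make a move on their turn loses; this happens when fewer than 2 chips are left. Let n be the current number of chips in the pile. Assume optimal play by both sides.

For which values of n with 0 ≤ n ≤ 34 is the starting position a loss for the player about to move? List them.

Classify positions by backward induction: terminal positions (no move available) are L. From any other position, the mover wins iff some move reaches an L.
n=0: no move → L
n=1: no move → L
n=2: W (go to 0, an L position)
n=3: W (go to 1, an L position)
n=4: L (sole option 2(W) is W)
n=5: W (go to 0, an L position)
n=6: W (go to 4, an L position)
n=7: L (options 5(W), 2(W) are all W)
n=8: L (options 6(W), 3(W) are all W)
n=9: W (go to 7, an L position)
n=10: W (go to 8, an L position)
n=11: L (options 9(W), 6(W) are all W)
n=12: W (go to 7, an L position)
n=13: W (go to 11, an L position)
n=14: L (options 12(W), 9(W) are all W)
n=15: L (options 13(W), 10(W) are all W)
n=16: W (go to 14, an L position)
n=17: W (go to 15, an L position)
n=18: L (options 16(W), 13(W) are all W)
n=19: W (go to 14, an L position)
n=20: W (go to 18, an L position)
n=21: L (options 19(W), 16(W) are all W)
n=22: L (options 20(W), 17(W) are all W)
n=23: W (go to 21, an L position)
n=24: W (go to 22, an L position)
n=25: L (options 23(W), 20(W) are all W)
n=26: W (go to 21, an L position)
n=27: W (go to 25, an L position)
n=28: L (options 26(W), 23(W) are all W)
n=29: L (options 27(W), 24(W) are all W)
n=30: W (go to 28, an L position)
n=31: W (go to 29, an L position)
n=32: L (options 30(W), 27(W) are all W)
n=33: W (go to 28, an L position)
n=34: W (go to 32, an L position)
The losing starting values of n are exactly the entries labelled L in this table (15 of them).

0, 1, 4, 7, 8, 11, 14, 15, 18, 21, 22, 25, 28, 29, 32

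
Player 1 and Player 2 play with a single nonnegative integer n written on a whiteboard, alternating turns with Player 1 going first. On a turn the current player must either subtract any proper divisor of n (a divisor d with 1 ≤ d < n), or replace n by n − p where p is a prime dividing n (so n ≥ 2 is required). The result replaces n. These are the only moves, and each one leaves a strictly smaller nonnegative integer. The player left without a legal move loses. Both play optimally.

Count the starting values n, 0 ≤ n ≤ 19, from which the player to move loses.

5

Build the W/L table. Terminal = L. A non-terminal position is W if it has a move to some L; otherwise it is L.
n=0: no move → L
n=1: no move → L
n=2: reaches L-position 0 → W
n=3: reaches L-position 0 → W
n=4: only reaches 2(W), 3(W), all W → L
n=5: reaches L-position 0 → W
n=6: reaches L-position 4 → W
n=7: reaches L-position 0 → W
n=8: reaches L-position 4 → W
n=9: only reaches 6(W), 8(W), all W → L
n=10: reaches L-position 9 → W
n=11: reaches L-position 0 → W
n=12: reaches L-position 9 → W
n=13: reaches L-position 0 → W
n=14: only reaches 7(W), 12(W), 13(W), all W → L
n=15: reaches L-position 14 → W
n=16: reaches L-position 14 → W
n=17: reaches L-position 0 → W
n=18: reaches L-position 9 → W
n=19: reaches L-position 0 → W
L entries with 0 ≤ n ≤ 19: n = 0, 1, 4, 9, 14; that makes 5.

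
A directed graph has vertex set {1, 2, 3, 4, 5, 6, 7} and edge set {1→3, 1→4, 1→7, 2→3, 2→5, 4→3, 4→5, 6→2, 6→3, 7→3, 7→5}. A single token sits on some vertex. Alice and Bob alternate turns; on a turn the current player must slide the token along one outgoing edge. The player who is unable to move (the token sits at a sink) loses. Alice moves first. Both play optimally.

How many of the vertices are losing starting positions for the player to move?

Classify positions by backward induction: terminal positions (no move available) are L. From any other position, the mover wins iff some move reaches an L.
Every edge goes from a vertex to one that appears earlier in the order 5, 3, 4, 2, 7, 1, 6, so processing vertices in that order labels each vertex after all of its successors.
5: no outgoing edge → L
3: no outgoing edge → L
4: can move to 3, which is L ⇒ W
2: can move to 3, which is L ⇒ W
7: can move to 3, which is L ⇒ W
1: can move to 3, which is L ⇒ W
6: can move to 3, which is L ⇒ W
The L vertices are 3, 5; that is 2 in all.

2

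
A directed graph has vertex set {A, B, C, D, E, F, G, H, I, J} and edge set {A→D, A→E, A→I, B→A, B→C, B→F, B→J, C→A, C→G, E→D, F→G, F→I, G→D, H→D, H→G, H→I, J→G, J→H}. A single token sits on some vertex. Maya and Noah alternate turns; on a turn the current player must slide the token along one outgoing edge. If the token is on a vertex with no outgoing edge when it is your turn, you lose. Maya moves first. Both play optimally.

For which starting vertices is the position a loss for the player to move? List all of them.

Build the W/L table. Terminal = L. A non-terminal position is W if it has a move to some L; otherwise it is L.
Every edge goes from a vertex to one that appears earlier in the order D, I, G, E, A, H, F, C, J, B, so processing vertices in that order labels each vertex after all of its successors.
D: no outgoing edge → L
I: no outgoing edge → L
G: W (go to D, an L position)
E: W (go to D, an L position)
A: W (go to I, an L position)
H: W (go to I, an L position)
F: W (go to I, an L position)
C: L (options A(W), G(W) are all W)
J: L (options H(W), G(W) are all W)
B: W (go to J, an L position)
The losing starting vertices are exactly the entries labelled L in this table (4 of them).

C, D, I, J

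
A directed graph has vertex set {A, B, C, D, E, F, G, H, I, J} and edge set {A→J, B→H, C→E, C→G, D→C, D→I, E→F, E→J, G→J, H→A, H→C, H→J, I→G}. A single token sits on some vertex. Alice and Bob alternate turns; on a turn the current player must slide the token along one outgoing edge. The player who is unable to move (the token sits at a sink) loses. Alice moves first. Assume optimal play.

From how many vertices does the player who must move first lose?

Compute win/loss labels from the base case upward. A position with no move is L. Any other position is W if it can reach an L in one move, else L.
Every edge goes from a vertex to one that appears earlier in the order J, F, G, E, C, I, A, H, B, D, so processing vertices in that order labels each vertex after all of its successors.
J: no outgoing edge → L
F: no outgoing edge → L
G: W (go to J, an L position)
E: W (go to F, an L position)
C: L (options E(W), G(W) are all W)
I: L (sole option G(W) is W)
A: W (go to J, an L position)
H: W (go to C, an L position)
B: L (sole option H(W) is W)
D: W (go to I, an L position)
The L vertices are B, C, F, I, J; that is 5 in all.

5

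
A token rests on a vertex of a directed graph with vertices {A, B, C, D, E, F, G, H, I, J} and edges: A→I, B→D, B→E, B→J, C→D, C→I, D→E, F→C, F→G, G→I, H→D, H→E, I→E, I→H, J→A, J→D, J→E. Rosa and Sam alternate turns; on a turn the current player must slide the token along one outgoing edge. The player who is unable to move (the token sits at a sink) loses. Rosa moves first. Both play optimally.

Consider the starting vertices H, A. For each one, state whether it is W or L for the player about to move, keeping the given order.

H: W, A: L

Positions with no move are L. A position that does have a move is losing for the player to move precisely when every available move leads to a winning position for the opponent. Fill in the labels:
Every edge goes from a vertex to one that appears earlier in the order E, D, H, I, A, C, J, G, B, F, so processing vertices in that order labels each vertex after all of its successors.
E: no outgoing edge → L
D: reaches L-position E → W
H: reaches L-position E → W
I: reaches L-position E → W
A: only reaches I(W), which is W → L
C: only reaches I(W), D(W), all W → L
J: reaches L-position A → W
G: only reaches I(W), which is W → L
B: reaches L-position E → W
F: reaches L-position G → W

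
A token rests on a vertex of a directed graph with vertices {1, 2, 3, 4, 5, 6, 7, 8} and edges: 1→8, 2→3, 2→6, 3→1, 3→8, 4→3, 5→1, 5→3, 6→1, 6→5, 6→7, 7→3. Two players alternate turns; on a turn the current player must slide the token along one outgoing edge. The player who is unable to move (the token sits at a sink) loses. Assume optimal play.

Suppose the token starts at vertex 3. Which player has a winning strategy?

Classify positions by backward induction: terminal positions (no move available) are L. From any other position, the mover wins iff some move reaches an L.
Every edge goes from a vertex to one that appears earlier in the order 8, 1, 3, 7, 5, 4, 6, 2, so processing vertices in that order labels each vertex after all of its successors.
8: no outgoing edge → L
1: →8(L), so W
3: →8(L), so W
7: →3(W) only, which is W, so L
5: →3(W), 1(W) — all W, so L
4: →3(W) only, which is W, so L
6: →5(L), so W
2: →6(W), 3(W) — all W, so L
From 3 the player to move can move to 8, reaching an L position.

The first player wins.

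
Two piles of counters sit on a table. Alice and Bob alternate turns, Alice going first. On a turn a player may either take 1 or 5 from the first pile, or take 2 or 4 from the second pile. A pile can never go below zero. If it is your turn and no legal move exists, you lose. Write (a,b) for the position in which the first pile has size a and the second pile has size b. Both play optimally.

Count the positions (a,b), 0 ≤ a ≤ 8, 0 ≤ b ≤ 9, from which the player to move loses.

Compute win/loss labels from the base case upward. A position with no move is L. Any other position is W if it can reach an L in one move, else L.
Every move lowers a or b (never raises either), so fill the grid row by row in increasing a, and left to right within a row: each cell's successors are then already labelled.
      b=0  b=1  b=2  b=3  b=4  b=5  b=6  b=7  b=8  b=9
a=0:    L    L    W    W    W    W    L    L    W    W
a=1:    W    W    L    L    W    W    W    W    L    L
a=2:    L    L    W    W    W    W    L    L    W    W
a=3:    W    W    L    L    W    W    W    W    L    L
a=4:    L    L    W    W    W    W    L    L    W    W
a=5:    W    W    L    L    W    W    W    W    L    L
a=6:    L    L    W    W    W    W    L    L    W    W
a=7:    W    W    L    L    W    W    W    W    L    L
a=8:    L    L    W    W    W    W    L    L    W    W
Cells with no legal move (terminal, hence L): (0,0), (0,1).
The remaining L cells, each justified by listing all of its moves:
(0,6): moves to (0,4)(W), (0,2)(W); every one is W ⇒ L
(0,7): moves to (0,5)(W), (0,3)(W); every one is W ⇒ L
(1,2): moves to (0,2)(W), (1,0)(W); every one is W ⇒ L
(1,3): moves to (0,3)(W), (1,1)(W); every one is W ⇒ L
(1,8): moves to (0,8)(W), (1,6)(W), (1,4)(W); every one is W ⇒ L
(1,9): moves to (0,9)(W), (1,7)(W), (1,5)(W); every one is W ⇒ L
(2,0): the only move is to (1,0)(W), a W ⇒ L
(2,1): the only move is to (1,1)(W), a W ⇒ L
(2,6): moves to (1,6)(W), (2,4)(W), (2,2)(W); every one is W ⇒ L
(2,7): moves to (1,7)(W), (2,5)(W), (2,3)(W); every one is W ⇒ L
(3,2): moves to (2,2)(W), (3,0)(W); every one is W ⇒ L
(3,3): moves to (2,3)(W), (3,1)(W); every one is W ⇒ L
(3,8): moves to (2,8)(W), (3,6)(W), (3,4)(W); every one is W ⇒ L
(3,9): moves to (2,9)(W), (3,7)(W), (3,5)(W); every one is W ⇒ L
(4,0): the only move is to (3,0)(W), a W ⇒ L
(4,1): the only move is to (3,1)(W), a W ⇒ L
(4,6): moves to (3,6)(W), (4,4)(W), (4,2)(W); every one is W ⇒ L
(4,7): moves to (3,7)(W), (4,5)(W), (4,3)(W); every one is W ⇒ L
(5,2): moves to (4,2)(W), (0,2)(W), (5,0)(W); every one is W ⇒ L
(5,3): moves to (4,3)(W), (0,3)(W), (5,1)(W); every one is W ⇒ L
(5,8): moves to (4,8)(W), (0,8)(W), (5,6)(W), (5,4)(W); every one is W ⇒ L
(5,9): moves to (4,9)(W), (0,9)(W), (5,7)(W), (5,5)(W); every one is W ⇒ L
(6,0): moves to (5,0)(W), (1,0)(W); every one is W ⇒ L
(6,1): moves to (5,1)(W), (1,1)(W); every one is W ⇒ L
(6,6): moves to (5,6)(W), (1,6)(W), (6,4)(W), (6,2)(W); every one is W ⇒ L
(6,7): moves to (5,7)(W), (1,7)(W), (6,5)(W), (6,3)(W); every one is W ⇒ L
(7,2): moves to (6,2)(W), (2,2)(W), (7,0)(W); every one is W ⇒ L
(7,3): moves to (6,3)(W), (2,3)(W), (7,1)(W); every one is W ⇒ L
(7,8): moves to (6,8)(W), (2,8)(W), (7,6)(W), (7,4)(W); every one is W ⇒ L
(7,9): moves to (6,9)(W), (2,9)(W), (7,7)(W), (7,5)(W); every one is W ⇒ L
(8,0): moves to (7,0)(W), (3,0)(W); every one is W ⇒ L
(8,1): moves to (7,1)(W), (3,1)(W); every one is W ⇒ L
(8,6): moves to (7,6)(W), (3,6)(W), (8,4)(W), (8,2)(W); every one is W ⇒ L
(8,7): moves to (7,7)(W), (3,7)(W), (8,5)(W), (8,3)(W); every one is W ⇒ L
Every other cell has at least one move into one of the L cells above, so it is W.
L cells per row: a=0: 4, a=1: 4, a=2: 4, a=3: 4, a=4: 4, a=5: 4, a=6: 4, a=7: 4, a=8: 4; total 36.

36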